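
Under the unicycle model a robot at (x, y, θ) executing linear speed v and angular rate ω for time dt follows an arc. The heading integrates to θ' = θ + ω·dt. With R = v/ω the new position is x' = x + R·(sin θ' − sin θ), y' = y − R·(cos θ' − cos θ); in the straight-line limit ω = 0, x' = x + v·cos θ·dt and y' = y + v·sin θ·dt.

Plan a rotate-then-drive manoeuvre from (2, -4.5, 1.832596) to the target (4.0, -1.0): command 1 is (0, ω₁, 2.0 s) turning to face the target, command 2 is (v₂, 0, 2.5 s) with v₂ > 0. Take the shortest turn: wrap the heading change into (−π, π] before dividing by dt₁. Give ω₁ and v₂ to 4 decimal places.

heading to target = atan2(-1−-4.5, 4−2) = 1.0517
Δθ = wrap(1.0517 − 1.8326) = -0.7809; ω₁ = Δθ/dt₁ = -0.3905
distance = √((4−2)² + (-1−-4.5)²) = 4.0311; v₂ = distance/dt₂ = 1.6125

ω₁ = -0.3905, v₂ = 1.6125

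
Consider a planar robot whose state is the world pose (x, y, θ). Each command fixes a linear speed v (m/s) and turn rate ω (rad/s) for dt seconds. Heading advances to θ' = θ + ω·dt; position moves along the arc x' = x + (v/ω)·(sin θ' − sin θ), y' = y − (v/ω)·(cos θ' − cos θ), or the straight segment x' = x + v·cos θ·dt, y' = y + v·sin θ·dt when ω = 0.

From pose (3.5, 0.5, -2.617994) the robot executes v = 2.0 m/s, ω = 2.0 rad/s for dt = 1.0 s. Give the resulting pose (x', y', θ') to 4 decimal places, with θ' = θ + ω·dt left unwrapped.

(3.4206, -1.1811, -0.6180)

θ' = -2.6180 + 2.0·1.0 = -0.6180
R = v/ω = 2.0/2.0 = 1.0000
x' = 3.5 + 1.0000·(sin -0.6180 − sin -2.6180) = 3.4206
y' = 0.5 − 1.0000·(cos -0.6180 − cos -2.6180) = -1.1811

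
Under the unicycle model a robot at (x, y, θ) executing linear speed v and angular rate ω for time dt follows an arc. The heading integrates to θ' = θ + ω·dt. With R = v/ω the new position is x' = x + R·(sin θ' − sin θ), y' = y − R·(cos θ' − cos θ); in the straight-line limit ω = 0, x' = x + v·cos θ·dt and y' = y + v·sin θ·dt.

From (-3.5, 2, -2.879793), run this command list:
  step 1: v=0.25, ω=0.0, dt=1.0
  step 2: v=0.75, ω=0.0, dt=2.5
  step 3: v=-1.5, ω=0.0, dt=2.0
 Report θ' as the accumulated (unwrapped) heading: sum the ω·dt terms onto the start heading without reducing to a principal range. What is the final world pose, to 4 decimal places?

(-2.6548, 2.2265, -2.8798)

step 1: θ'=-2.8798 (straight) → pose (-3.7415, 1.9353, -2.8798)
step 2: θ'=-2.8798 (straight) → pose (-5.5526, 1.4500, -2.8798)
step 3: θ'=-2.8798 (straight) → pose (-2.6548, 2.2265, -2.8798)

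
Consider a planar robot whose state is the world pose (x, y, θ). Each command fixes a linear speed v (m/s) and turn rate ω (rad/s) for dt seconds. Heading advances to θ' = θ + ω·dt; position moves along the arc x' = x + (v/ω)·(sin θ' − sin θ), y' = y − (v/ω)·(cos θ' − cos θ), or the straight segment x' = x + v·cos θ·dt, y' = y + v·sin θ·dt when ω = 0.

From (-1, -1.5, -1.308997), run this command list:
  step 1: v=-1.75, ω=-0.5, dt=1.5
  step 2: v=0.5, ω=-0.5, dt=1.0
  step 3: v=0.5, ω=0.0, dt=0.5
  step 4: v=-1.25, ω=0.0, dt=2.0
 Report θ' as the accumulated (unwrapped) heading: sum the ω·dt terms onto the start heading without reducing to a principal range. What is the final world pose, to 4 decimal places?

step 1: θ'=-2.0590 (R=3.5000) → pose (-0.7104, 1.0475, -2.0590)
step 2: θ'=-2.5590 (R=-1.0000) → pose (-1.0434, 0.6815, -2.5590)
step 3: θ'=-2.5590 (straight) → pose (-1.2521, 0.5439, -2.5590)
step 4: θ'=-2.5590 (straight) → pose (0.8355, 1.9194, -2.5590)

(0.8355, 1.9194, -2.5590)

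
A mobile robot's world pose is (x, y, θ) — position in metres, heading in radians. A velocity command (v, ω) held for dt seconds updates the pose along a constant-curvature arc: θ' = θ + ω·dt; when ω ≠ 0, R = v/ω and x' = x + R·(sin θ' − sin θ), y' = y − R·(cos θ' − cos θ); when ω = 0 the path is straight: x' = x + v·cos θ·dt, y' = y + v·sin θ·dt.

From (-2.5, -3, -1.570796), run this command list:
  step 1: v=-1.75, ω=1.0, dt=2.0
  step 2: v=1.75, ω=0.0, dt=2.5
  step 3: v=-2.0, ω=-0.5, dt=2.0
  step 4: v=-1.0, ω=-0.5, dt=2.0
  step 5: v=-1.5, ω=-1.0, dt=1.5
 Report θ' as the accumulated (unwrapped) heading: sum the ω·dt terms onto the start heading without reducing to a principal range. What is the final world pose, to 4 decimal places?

step 1: θ'=0.4292 (R=-1.7500) → pose (-4.9783, -1.4087, 0.4292)
step 2: θ'=0.4292 (straight) → pose (-1.0001, 0.4119, 0.4292)
step 3: θ'=-0.5708 (R=4.0000) → pose (-4.8259, 0.6832, -0.5708)
step 4: θ'=-1.5708 (R=2.0000) → pose (-5.7453, 2.3662, -1.5708)
step 5: θ'=-3.0708 (R=1.5000) → pose (-4.3514, 3.8624, -3.0708)

(-4.3514, 3.8624, -3.0708)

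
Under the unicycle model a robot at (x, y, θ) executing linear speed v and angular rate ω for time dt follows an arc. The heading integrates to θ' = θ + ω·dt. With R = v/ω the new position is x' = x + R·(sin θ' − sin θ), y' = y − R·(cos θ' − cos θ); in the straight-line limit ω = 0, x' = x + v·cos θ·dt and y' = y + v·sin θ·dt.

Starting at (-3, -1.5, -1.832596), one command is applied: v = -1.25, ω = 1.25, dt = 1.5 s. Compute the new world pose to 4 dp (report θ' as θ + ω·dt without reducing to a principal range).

θ' = -1.8326 + 1.25·1.5 = 0.0424
R = v/ω = -1.25/1.25 = -1.0000
x' = -3 + -1.0000·(sin 0.0424 − sin -1.8326) = -4.0083
y' = -1.5 − -1.0000·(cos 0.0424 − cos -1.8326) = -0.2421

(-4.0083, -0.2421, 0.0424)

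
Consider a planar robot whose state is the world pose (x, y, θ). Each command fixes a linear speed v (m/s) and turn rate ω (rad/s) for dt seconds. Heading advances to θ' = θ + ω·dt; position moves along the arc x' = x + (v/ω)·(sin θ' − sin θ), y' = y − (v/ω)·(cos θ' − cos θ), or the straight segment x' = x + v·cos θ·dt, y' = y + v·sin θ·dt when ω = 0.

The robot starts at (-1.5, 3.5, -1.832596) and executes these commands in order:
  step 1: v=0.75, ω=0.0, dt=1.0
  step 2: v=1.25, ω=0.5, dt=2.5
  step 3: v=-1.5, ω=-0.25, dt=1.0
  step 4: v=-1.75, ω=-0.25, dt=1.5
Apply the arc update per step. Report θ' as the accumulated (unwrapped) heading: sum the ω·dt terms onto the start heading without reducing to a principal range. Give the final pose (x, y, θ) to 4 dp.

(-3.1573, 3.2372, -1.2076)

step 1: θ'=-1.8326 (straight) → pose (-1.6941, 2.7756, -1.8326)
step 2: θ'=-0.5826 (R=2.5000) → pose (-0.6548, 0.0409, -0.5826)
step 3: θ'=-0.8326 (R=6.0000) → pose (-1.7917, 1.0134, -0.8326)
step 4: θ'=-1.2076 (R=7.0000) → pose (-3.1573, 3.2372, -1.2076)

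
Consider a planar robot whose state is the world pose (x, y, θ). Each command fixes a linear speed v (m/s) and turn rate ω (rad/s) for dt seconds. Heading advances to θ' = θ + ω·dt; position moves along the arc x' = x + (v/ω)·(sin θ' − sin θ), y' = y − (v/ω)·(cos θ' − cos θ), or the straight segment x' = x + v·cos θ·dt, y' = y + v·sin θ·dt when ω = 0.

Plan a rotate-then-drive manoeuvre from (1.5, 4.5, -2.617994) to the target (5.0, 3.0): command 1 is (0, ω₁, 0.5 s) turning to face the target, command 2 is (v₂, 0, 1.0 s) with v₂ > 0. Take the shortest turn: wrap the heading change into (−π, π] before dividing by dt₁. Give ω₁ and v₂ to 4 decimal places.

ω₁ = 4.4262, v₂ = 3.8079

heading to target = atan2(3−4.5, 5−1.5) = -0.4049
Δθ = wrap(-0.4049 − -2.6180) = 2.2131; ω₁ = Δθ/dt₁ = 4.4262
distance = √((5−1.5)² + (3−4.5)²) = 3.8079; v₂ = distance/dt₂ = 3.8079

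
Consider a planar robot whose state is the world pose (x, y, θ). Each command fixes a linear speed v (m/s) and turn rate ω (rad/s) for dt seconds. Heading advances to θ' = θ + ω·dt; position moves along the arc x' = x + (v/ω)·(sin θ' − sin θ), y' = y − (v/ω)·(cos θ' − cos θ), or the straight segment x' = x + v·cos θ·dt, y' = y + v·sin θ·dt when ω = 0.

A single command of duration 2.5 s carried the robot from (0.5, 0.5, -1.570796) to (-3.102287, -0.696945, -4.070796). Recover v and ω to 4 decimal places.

Δθ = -4.070796 − -1.570796 = -2.500000
ω = Δθ/dt = -2.500000/2.5 = -1.0000
R = Δx/(sin θ' − sin θ) = -2.0000
v = R·ω = -2.0000·-1.0000 = 2.0000

v = 2.0000, ω = -1.0000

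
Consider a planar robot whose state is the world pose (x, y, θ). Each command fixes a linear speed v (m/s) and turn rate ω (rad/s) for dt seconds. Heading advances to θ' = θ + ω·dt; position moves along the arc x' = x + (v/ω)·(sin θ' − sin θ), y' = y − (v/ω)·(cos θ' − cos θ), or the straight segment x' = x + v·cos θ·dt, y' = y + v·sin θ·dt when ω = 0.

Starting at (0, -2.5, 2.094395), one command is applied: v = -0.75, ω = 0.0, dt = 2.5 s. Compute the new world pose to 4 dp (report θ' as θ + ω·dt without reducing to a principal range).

(0.9375, -4.1238, 2.0944)

θ' = 2.0944 + 0.0·2.5 = 2.0944
ω = 0 → straight: x' = 0 + -0.75·cos(2.0944)·2.5 = 0.9375
y' = -2.5 + -0.75·sin(2.0944)·2.5 = -4.1238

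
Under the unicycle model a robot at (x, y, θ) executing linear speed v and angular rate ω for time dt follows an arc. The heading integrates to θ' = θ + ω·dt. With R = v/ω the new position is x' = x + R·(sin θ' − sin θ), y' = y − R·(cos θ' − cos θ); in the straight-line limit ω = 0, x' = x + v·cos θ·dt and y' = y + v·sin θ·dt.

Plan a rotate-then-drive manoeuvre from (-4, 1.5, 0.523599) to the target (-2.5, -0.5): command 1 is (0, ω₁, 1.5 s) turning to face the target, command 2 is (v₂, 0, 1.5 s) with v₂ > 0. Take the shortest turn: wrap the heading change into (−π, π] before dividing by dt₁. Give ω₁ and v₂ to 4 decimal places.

ω₁ = -0.9673, v₂ = 1.6667

heading to target = atan2(-0.5−1.5, -2.5−-4) = -0.9273
Δθ = wrap(-0.9273 − 0.5236) = -1.4509; ω₁ = Δθ/dt₁ = -0.9673
distance = √((-2.5−-4)² + (-0.5−1.5)²) = 2.5000; v₂ = distance/dt₂ = 1.6667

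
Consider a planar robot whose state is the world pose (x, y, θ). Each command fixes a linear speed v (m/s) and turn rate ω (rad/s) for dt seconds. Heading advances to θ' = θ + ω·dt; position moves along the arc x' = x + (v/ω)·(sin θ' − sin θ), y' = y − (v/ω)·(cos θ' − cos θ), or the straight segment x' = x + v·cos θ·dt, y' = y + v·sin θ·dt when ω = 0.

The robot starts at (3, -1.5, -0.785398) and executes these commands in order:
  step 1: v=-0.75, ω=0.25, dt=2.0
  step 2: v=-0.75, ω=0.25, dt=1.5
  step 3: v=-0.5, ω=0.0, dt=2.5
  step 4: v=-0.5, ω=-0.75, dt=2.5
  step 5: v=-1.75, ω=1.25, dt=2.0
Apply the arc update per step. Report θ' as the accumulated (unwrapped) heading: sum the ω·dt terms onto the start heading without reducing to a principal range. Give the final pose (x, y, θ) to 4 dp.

(-3.6311, 1.4164, 0.7146)

step 1: θ'=-0.2854 (R=-3.0000) → pose (1.7233, -0.7427, -0.2854)
step 2: θ'=0.0896 (R=-3.0000) → pose (0.6102, -0.6334, 0.0896)
step 3: θ'=0.0896 (straight) → pose (-0.6348, -0.7452, 0.0896)
step 4: θ'=-1.7854 (R=0.6667) → pose (-1.3458, 0.0608, -1.7854)
step 5: θ'=0.7146 (R=-1.4000) → pose (-3.6311, 1.4164, 0.7146)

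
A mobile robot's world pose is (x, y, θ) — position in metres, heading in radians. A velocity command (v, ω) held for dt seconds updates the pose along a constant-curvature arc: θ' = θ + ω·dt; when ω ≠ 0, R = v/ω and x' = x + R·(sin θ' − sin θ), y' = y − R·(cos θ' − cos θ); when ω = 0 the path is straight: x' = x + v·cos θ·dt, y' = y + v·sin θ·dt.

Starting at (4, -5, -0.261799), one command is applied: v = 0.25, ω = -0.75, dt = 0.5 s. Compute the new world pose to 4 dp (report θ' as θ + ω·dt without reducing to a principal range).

(4.1119, -5.0540, -0.6368)

θ' = -0.2618 + -0.75·0.5 = -0.6368
R = v/ω = 0.25/-0.75 = -0.3333
x' = 4 + -0.3333·(sin -0.6368 − sin -0.2618) = 4.1119
y' = -5 − -0.3333·(cos -0.6368 − cos -0.2618) = -5.0540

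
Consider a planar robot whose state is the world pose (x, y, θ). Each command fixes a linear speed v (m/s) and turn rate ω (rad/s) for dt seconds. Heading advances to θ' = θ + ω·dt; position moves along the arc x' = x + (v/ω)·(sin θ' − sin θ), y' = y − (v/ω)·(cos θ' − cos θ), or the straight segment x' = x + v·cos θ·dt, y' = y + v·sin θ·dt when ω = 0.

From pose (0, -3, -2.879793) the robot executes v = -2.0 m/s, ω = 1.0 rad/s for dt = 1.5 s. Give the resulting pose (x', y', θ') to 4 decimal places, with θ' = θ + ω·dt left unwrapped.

θ' = -2.8798 + 1.0·1.5 = -1.3798
R = v/ω = -2.0/1.0 = -2.0000
x' = 0 + -2.0000·(sin -1.3798 − sin -2.8798) = 1.4460
y' = -3 − -2.0000·(cos -1.3798 − cos -2.8798) = -0.6885

(1.4460, -0.6885, -1.3798)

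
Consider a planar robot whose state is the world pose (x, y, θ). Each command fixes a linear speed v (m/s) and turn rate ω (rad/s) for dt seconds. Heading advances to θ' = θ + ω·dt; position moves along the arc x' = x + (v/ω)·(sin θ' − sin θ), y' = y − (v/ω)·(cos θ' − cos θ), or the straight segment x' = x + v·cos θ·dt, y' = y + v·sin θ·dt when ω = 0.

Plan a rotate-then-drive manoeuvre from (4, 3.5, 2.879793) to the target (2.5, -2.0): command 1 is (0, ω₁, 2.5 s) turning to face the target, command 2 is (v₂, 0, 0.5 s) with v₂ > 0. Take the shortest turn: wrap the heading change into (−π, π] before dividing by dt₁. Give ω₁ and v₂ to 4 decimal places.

ω₁ = 0.6265, v₂ = 11.4018

heading to target = atan2(-2−3.5, 2.5−4) = -1.8370
Δθ = wrap(-1.8370 − 2.8798) = 1.5663; ω₁ = Δθ/dt₁ = 0.6265
distance = √((2.5−4)² + (-2−3.5)²) = 5.7009; v₂ = distance/dt₂ = 11.4018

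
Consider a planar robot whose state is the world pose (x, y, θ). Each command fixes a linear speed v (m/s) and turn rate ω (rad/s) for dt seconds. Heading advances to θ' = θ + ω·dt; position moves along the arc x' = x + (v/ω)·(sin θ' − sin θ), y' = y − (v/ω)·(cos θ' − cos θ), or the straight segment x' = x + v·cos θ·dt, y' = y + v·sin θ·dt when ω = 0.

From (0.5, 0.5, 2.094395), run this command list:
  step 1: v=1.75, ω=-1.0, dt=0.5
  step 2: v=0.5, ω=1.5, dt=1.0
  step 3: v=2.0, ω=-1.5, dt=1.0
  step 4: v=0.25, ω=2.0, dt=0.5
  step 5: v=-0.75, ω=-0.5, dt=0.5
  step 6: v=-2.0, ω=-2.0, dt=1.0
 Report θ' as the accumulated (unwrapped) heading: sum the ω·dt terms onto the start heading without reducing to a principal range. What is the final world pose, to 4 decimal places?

(-1.4666, 1.1901, 0.3444)

step 1: θ'=1.5944 (R=-1.7500) → pose (0.2660, 1.3337, 1.5944)
step 2: θ'=3.0944 (R=0.3333) → pose (-0.0515, 1.6588, 3.0944)
step 3: θ'=1.5944 (R=-1.3333) → pose (-1.3215, 2.9592, 1.5944)
step 4: θ'=2.5944 (R=0.1250) → pose (-1.3815, 3.0630, 2.5944)
step 5: θ'=2.3444 (R=1.5000) → pose (-1.0888, 2.8301, 2.3444)
step 6: θ'=0.3444 (R=1.0000) → pose (-1.4666, 1.1901, 0.3444)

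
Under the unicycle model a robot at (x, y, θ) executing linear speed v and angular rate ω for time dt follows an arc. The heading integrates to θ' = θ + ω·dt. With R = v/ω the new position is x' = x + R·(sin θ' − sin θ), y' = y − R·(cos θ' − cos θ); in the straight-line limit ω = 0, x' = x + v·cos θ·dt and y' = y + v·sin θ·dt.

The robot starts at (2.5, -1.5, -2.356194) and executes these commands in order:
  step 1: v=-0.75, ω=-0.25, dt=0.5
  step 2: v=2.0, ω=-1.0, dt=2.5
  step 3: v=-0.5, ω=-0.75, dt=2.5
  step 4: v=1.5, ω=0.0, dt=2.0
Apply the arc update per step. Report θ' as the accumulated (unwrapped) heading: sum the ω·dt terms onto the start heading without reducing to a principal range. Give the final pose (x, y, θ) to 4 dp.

(1.1426, -1.1510, -6.8562)

step 1: θ'=-2.4812 (R=3.0000) → pose (2.7810, -1.2521, -2.4812)
step 2: θ'=-4.9812 (R=-2.0000) → pose (-0.3740, 0.8586, -4.9812)
step 3: θ'=-6.8562 (R=0.6667) → pose (-1.3782, 0.4754, -6.8562)
step 4: θ'=-6.8562 (straight) → pose (1.1426, -1.1510, -6.8562)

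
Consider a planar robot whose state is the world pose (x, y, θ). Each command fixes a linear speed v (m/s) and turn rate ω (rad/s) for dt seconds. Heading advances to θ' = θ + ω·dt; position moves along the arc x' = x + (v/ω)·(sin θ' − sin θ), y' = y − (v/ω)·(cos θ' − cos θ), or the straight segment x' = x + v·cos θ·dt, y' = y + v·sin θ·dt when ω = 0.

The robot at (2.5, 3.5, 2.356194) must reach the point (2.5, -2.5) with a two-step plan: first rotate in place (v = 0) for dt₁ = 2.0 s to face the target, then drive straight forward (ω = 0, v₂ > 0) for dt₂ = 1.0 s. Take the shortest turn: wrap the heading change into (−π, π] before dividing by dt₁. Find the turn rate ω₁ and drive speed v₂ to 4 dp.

heading to target = atan2(-2.5−3.5, 2.5−2.5) = -1.5708
Δθ = wrap(-1.5708 − 2.3562) = 2.3562; ω₁ = Δθ/dt₁ = 1.1781
distance = √((2.5−2.5)² + (-2.5−3.5)²) = 6.0000; v₂ = distance/dt₂ = 6.0000

ω₁ = 1.1781, v₂ = 6.0000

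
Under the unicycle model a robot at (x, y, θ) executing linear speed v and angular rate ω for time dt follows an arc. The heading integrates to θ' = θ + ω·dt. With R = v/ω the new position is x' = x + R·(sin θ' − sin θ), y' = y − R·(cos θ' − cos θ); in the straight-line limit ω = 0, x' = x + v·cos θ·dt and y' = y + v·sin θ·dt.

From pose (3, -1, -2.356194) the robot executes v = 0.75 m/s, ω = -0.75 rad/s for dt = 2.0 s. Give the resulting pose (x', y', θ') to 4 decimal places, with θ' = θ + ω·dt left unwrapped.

θ' = -2.3562 + -0.75·2.0 = -3.8562
R = v/ω = 0.75/-0.75 = -1.0000
x' = 3 + -1.0000·(sin -3.8562 − sin -2.3562) = 1.6376
y' = -1 − -1.0000·(cos -3.8562 − cos -2.3562) = -1.0482

(1.6376, -1.0482, -3.8562)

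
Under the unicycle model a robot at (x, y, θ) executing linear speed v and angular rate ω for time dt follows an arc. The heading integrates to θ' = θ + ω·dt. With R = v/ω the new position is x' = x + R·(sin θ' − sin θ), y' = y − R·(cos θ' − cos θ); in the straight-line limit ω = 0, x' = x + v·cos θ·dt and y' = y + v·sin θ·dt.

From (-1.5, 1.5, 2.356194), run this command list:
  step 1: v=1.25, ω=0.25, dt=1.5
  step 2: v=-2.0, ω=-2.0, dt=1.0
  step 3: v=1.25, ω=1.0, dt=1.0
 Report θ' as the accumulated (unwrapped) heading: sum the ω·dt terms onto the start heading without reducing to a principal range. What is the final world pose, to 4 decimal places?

step 1: θ'=2.7312 (R=5.0000) → pose (-3.0407, 2.5493, 2.7312)
step 2: θ'=0.7312 (R=1.0000) → pose (-2.7719, 0.8879, 0.7312)
step 3: θ'=1.7312 (R=1.2500) → pose (-2.3726, 2.0180, 1.7312)

(-2.3726, 2.0180, 1.7312)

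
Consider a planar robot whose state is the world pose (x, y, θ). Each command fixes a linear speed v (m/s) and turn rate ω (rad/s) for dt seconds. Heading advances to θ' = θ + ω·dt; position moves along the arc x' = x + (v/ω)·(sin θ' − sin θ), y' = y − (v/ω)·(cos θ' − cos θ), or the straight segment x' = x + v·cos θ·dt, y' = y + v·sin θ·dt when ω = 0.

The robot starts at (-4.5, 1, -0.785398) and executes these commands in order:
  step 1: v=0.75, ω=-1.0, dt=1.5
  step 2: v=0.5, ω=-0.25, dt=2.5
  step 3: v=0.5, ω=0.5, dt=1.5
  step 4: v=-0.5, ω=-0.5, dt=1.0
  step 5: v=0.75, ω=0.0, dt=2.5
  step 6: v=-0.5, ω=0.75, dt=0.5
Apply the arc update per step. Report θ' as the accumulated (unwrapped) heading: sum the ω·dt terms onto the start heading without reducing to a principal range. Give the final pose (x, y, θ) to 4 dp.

step 1: θ'=-2.2854 (R=-0.7500) → pose (-4.4638, -0.0218, -2.2854)
step 2: θ'=-2.9104 (R=-2.0000) → pose (-5.5162, -0.6580, -2.9104)
step 3: θ'=-2.1604 (R=1.0000) → pose (-6.1183, -1.0753, -2.1604)
step 4: θ'=-2.6604 (R=1.0000) → pose (-5.7499, -0.7449, -2.6604)
step 5: θ'=-2.6604 (straight) → pose (-7.4120, -1.6127, -2.6604)
step 6: θ'=-2.2854 (R=-0.6667) → pose (-7.2170, -1.4587, -2.2854)

(-7.2170, -1.4587, -2.2854)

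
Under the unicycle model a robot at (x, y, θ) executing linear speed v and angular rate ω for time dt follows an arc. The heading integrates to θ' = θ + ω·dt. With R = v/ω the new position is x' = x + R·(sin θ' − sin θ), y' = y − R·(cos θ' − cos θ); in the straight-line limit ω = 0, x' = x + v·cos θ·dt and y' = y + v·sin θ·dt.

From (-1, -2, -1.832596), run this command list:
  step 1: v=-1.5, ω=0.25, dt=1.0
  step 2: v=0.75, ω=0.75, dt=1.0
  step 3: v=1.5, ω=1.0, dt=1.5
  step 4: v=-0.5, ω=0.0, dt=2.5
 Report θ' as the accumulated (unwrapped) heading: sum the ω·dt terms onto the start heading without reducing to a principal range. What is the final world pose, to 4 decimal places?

step 1: θ'=-1.5826 (R=-6.0000) → pose (-0.7960, -0.5179, -1.5826)
step 2: θ'=-0.8326 (R=1.0000) → pose (-0.5357, -1.2026, -0.8326)
step 3: θ'=0.6674 (R=1.5000) → pose (1.5022, -1.3713, 0.6674)
step 4: θ'=0.6674 (straight) → pose (0.5204, -2.1450, 0.6674)

(0.5204, -2.1450, 0.6674)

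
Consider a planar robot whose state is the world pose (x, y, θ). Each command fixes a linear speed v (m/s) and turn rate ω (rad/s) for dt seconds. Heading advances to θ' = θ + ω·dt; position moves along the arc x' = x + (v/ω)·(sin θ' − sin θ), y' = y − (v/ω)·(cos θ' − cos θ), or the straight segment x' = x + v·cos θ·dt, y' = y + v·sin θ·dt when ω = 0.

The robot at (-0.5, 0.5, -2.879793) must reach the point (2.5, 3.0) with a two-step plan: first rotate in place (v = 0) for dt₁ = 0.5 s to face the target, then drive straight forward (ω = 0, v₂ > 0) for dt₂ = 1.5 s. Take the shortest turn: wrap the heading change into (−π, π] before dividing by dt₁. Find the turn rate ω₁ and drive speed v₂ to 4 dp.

ω₁ = -5.4173, v₂ = 2.6034

heading to target = atan2(3−0.5, 2.5−-0.5) = 0.6947
Δθ = wrap(0.6947 − -2.8798) = -2.7087; ω₁ = Δθ/dt₁ = -5.4173
distance = √((2.5−-0.5)² + (3−0.5)²) = 3.9051; v₂ = distance/dt₂ = 2.6034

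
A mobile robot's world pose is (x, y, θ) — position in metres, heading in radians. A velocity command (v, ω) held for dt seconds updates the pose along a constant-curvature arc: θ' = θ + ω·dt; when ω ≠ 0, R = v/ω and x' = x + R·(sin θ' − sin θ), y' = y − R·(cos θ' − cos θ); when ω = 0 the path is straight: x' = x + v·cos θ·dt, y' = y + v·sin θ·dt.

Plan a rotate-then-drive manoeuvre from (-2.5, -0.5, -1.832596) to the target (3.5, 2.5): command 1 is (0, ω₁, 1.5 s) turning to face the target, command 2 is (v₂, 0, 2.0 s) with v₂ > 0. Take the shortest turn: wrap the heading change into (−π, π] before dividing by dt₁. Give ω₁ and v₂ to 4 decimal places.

heading to target = atan2(2.5−-0.5, 3.5−-2.5) = 0.4636
Δθ = wrap(0.4636 − -1.8326) = 2.2962; ω₁ = Δθ/dt₁ = 1.5308
distance = √((3.5−-2.5)² + (2.5−-0.5)²) = 6.7082; v₂ = distance/dt₂ = 3.3541

ω₁ = 1.5308, v₂ = 3.3541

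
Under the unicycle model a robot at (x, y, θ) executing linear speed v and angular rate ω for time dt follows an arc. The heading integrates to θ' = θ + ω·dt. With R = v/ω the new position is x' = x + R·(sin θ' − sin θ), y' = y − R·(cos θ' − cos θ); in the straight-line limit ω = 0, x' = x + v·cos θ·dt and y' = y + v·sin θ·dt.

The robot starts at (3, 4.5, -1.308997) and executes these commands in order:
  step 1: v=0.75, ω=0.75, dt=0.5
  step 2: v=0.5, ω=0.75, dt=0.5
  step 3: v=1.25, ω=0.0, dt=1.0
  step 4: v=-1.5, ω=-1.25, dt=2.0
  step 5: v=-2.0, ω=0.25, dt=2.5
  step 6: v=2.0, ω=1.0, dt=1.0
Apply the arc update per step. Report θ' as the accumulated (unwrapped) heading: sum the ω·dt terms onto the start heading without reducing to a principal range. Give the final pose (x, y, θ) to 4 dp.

(8.8003, 5.6465, -1.4340)

step 1: θ'=-0.9340 (R=1.0000) → pose (3.1619, 4.1642, -0.9340)
step 2: θ'=-0.5590 (R=0.6667) → pose (3.3444, 3.9954, -0.5590)
step 3: θ'=-0.5590 (straight) → pose (4.4041, 3.3325, -0.5590)
step 4: θ'=-3.0590 (R=1.2000) → pose (4.9415, 5.5458, -3.0590)
step 5: θ'=-2.4340 (R=-8.0000) → pose (9.4816, 7.4391, -2.4340)
step 6: θ'=-1.4340 (R=2.0000) → pose (8.8003, 5.6465, -1.4340)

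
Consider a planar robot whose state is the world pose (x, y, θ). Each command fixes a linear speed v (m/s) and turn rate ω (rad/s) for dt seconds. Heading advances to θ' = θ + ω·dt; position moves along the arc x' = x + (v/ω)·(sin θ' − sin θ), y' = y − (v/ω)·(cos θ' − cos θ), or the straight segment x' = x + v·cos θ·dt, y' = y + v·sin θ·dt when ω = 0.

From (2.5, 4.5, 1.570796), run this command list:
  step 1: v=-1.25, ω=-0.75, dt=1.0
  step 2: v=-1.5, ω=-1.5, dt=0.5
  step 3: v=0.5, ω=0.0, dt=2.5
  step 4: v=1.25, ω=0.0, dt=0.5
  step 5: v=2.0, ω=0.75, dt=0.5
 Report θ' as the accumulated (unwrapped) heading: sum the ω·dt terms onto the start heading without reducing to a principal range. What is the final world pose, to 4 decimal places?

(4.2233, 3.4347, 0.4458)

step 1: θ'=0.8208 (R=1.6667) → pose (2.0528, 3.3639, 0.8208)
step 2: θ'=0.0708 (R=1.0000) → pose (1.3919, 3.0481, 0.0708)
step 3: θ'=0.0708 (straight) → pose (2.6387, 3.1365, 0.0708)
step 4: θ'=0.0708 (straight) → pose (3.2622, 3.1807, 0.0708)
step 5: θ'=0.4458 (R=2.6667) → pose (4.2233, 3.4347, 0.4458)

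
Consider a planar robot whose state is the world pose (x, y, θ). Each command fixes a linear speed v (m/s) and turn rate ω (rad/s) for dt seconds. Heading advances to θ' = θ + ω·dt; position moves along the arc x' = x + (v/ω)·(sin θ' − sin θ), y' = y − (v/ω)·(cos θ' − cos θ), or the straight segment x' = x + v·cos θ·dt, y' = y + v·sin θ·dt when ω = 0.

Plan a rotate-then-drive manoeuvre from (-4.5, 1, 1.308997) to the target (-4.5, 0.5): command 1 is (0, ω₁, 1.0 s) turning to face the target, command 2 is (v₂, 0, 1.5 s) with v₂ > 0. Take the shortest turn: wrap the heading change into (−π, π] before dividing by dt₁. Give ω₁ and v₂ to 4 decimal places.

heading to target = atan2(0.5−1, -4.5−-4.5) = -1.5708
Δθ = wrap(-1.5708 − 1.3090) = -2.8798; ω₁ = Δθ/dt₁ = -2.8798
distance = √((-4.5−-4.5)² + (0.5−1)²) = 0.5000; v₂ = distance/dt₂ = 0.3333

ω₁ = -2.8798, v₂ = 0.3333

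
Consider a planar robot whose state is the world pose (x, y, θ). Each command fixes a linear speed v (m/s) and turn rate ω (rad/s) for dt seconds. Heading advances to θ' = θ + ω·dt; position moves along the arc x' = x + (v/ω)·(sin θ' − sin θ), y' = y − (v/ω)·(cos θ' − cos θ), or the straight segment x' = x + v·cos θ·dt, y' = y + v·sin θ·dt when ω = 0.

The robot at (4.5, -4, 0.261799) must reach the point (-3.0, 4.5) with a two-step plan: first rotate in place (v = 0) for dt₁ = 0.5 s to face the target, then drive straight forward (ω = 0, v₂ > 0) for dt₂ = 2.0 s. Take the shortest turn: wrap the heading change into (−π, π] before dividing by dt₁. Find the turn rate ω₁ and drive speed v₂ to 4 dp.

heading to target = atan2(4.5−-4, -3−4.5) = 2.2938
Δθ = wrap(2.2938 − 0.2618) = 2.0320; ω₁ = Δθ/dt₁ = 4.0640
distance = √((-3−4.5)² + (4.5−-4)²) = 11.3358; v₂ = distance/dt₂ = 5.6679

ω₁ = 4.0640, v₂ = 5.6679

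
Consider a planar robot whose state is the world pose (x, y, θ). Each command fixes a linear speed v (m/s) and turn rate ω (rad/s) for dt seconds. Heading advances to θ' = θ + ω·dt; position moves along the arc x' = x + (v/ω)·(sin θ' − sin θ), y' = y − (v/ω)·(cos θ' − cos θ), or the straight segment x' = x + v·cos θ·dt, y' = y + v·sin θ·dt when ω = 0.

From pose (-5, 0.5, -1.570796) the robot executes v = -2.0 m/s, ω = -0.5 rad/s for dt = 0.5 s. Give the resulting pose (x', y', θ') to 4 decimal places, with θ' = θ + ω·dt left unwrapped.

θ' = -1.5708 + -0.5·0.5 = -1.8208
R = v/ω = -2.0/-0.5 = 4.0000
x' = -5 + 4.0000·(sin -1.8208 − sin -1.5708) = -4.8757
y' = 0.5 − 4.0000·(cos -1.8208 − cos -1.5708) = 1.4896

(-4.8757, 1.4896, -1.8208)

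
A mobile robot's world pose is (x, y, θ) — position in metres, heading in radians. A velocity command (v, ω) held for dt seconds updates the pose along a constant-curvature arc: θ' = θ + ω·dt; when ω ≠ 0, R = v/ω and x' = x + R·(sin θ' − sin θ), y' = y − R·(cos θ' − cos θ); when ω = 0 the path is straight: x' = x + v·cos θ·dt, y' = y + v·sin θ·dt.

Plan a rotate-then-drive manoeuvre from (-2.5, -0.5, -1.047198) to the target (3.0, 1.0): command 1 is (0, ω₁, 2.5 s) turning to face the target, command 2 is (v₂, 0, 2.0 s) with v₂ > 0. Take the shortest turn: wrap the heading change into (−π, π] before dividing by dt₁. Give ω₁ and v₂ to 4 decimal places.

heading to target = atan2(1−-0.5, 3−-2.5) = 0.2663
Δθ = wrap(0.2663 − -1.0472) = 1.3135; ω₁ = Δθ/dt₁ = 0.5254
distance = √((3−-2.5)² + (1−-0.5)²) = 5.7009; v₂ = distance/dt₂ = 2.8504

ω₁ = 0.5254, v₂ = 2.8504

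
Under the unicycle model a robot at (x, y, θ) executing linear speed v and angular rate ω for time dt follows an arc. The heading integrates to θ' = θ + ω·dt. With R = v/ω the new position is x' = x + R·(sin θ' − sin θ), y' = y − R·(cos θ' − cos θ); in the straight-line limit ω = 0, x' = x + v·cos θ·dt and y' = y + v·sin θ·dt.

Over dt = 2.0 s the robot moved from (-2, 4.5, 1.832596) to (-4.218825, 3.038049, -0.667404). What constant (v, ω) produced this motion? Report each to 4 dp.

v = -1.7500, ω = -1.2500

Δθ = -0.667404 − 1.832596 = -2.500000
ω = Δθ/dt = -2.500000/2.0 = -1.2500
R = Δx/(sin θ' − sin θ) = 1.4000
v = R·ω = 1.4000·-1.2500 = -1.7500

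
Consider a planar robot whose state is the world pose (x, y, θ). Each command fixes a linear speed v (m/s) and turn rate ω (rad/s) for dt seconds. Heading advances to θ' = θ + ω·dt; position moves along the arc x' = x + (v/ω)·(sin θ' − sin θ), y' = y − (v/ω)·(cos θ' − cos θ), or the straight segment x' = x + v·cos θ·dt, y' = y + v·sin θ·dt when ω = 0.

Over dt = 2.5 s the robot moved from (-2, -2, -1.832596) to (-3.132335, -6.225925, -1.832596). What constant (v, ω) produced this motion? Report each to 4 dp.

v = 1.7500, ω = 0.0000

Δθ = -1.832596 − -1.832596 = 0.000000
ω = Δθ/dt = 0.000000/2.5 = 0.0000
ω = 0 → v = (Δx·cos θ + Δy·sin θ)/dt = 1.7500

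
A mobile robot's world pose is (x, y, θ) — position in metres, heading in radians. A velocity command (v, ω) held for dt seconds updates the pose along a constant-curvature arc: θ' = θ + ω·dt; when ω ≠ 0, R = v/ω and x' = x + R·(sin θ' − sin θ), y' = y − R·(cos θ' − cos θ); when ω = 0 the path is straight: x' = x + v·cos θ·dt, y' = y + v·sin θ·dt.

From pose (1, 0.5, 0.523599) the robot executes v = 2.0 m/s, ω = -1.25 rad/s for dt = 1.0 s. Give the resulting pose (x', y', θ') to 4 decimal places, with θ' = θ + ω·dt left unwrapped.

θ' = 0.5236 + -1.25·1.0 = -0.7264
R = v/ω = 2.0/-1.25 = -1.6000
x' = 1 + -1.6000·(sin -0.7264 − sin 0.5236) = 2.8627
y' = 0.5 − -1.6000·(cos -0.7264 − cos 0.5236) = 0.3105

(2.8627, 0.3105, -0.7264)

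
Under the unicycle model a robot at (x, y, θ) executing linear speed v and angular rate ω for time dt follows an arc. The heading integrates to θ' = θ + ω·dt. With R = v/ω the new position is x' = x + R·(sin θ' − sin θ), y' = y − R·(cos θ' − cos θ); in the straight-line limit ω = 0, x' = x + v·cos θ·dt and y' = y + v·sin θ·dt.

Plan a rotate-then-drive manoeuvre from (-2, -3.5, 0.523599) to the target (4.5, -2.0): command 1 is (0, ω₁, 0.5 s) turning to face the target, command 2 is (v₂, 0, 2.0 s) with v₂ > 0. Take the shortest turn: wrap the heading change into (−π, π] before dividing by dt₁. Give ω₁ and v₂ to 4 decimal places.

heading to target = atan2(-2−-3.5, 4.5−-2) = 0.2268
Δθ = wrap(0.2268 − 0.5236) = -0.2968; ω₁ = Δθ/dt₁ = -0.5936
distance = √((4.5−-2)² + (-2−-3.5)²) = 6.6708; v₂ = distance/dt₂ = 3.3354

ω₁ = -0.5936, v₂ = 3.3354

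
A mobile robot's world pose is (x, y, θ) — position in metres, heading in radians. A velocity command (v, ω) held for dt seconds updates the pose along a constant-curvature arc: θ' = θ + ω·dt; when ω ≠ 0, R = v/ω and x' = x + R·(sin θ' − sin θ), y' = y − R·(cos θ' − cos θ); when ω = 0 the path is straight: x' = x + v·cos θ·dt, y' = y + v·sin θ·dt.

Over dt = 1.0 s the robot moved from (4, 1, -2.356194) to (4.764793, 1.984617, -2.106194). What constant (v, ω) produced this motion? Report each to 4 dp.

v = -1.2500, ω = 0.2500

Δθ = -2.106194 − -2.356194 = 0.250000
ω = Δθ/dt = 0.250000/1.0 = 0.2500
R = −Δy/(cos θ' − cos θ) = -5.0000
v = R·ω = -5.0000·0.2500 = -1.2500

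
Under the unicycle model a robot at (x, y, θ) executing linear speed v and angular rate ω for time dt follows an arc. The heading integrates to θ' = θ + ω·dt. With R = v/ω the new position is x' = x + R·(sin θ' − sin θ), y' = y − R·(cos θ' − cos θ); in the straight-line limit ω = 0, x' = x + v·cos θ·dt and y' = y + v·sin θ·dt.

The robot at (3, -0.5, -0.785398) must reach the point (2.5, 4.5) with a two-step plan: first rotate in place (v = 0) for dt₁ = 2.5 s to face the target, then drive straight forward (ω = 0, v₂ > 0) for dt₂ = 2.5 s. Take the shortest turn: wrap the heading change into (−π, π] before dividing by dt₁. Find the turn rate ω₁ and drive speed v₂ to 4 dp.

heading to target = atan2(4.5−-0.5, 2.5−3) = 1.6705
Δθ = wrap(1.6705 − -0.7854) = 2.4559; ω₁ = Δθ/dt₁ = 0.9823
distance = √((2.5−3)² + (4.5−-0.5)²) = 5.0249; v₂ = distance/dt₂ = 2.0100

ω₁ = 0.9823, v₂ = 2.0100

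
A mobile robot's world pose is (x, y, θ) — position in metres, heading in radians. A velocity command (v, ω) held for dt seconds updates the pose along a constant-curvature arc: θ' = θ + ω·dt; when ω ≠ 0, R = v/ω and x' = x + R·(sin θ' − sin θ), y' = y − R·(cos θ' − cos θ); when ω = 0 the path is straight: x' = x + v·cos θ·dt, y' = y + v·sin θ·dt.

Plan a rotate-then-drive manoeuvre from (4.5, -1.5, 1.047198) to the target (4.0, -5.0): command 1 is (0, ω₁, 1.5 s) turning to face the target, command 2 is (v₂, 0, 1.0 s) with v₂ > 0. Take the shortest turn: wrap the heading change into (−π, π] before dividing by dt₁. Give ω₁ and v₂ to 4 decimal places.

ω₁ = -1.8399, v₂ = 3.5355

heading to target = atan2(-5−-1.5, 4−4.5) = -1.7127
Δθ = wrap(-1.7127 − 1.0472) = -2.7599; ω₁ = Δθ/dt₁ = -1.8399
distance = √((4−4.5)² + (-5−-1.5)²) = 3.5355; v₂ = distance/dt₂ = 3.5355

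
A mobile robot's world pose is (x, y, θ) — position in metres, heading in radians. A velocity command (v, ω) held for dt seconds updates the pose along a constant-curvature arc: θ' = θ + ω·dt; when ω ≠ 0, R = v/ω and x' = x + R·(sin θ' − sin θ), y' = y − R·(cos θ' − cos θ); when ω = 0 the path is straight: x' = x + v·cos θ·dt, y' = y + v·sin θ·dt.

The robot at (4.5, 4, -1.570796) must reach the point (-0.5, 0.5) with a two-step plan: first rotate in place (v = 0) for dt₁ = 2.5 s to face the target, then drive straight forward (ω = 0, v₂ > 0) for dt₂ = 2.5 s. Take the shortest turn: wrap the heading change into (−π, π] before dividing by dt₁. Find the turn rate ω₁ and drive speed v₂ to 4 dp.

heading to target = atan2(0.5−4, -0.5−4.5) = -2.5309
Δθ = wrap(-2.5309 − -1.5708) = -0.9601; ω₁ = Δθ/dt₁ = -0.3840
distance = √((-0.5−4.5)² + (0.5−4)²) = 6.1033; v₂ = distance/dt₂ = 2.4413

ω₁ = -0.3840, v₂ = 2.4413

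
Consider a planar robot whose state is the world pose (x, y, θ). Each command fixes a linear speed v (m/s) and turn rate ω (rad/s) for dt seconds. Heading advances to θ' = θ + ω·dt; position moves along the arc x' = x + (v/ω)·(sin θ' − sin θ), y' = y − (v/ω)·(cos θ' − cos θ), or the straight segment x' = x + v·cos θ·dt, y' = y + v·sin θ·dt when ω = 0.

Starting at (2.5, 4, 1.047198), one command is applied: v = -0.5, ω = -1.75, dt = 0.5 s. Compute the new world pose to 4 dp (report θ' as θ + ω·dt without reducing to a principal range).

(2.3015, 3.8614, 0.1722)

θ' = 1.0472 + -1.75·0.5 = 0.1722
R = v/ω = -0.5/-1.75 = 0.2857
x' = 2.5 + 0.2857·(sin 0.1722 − sin 1.0472) = 2.3015
y' = 4 − 0.2857·(cos 0.1722 − cos 1.0472) = 3.8614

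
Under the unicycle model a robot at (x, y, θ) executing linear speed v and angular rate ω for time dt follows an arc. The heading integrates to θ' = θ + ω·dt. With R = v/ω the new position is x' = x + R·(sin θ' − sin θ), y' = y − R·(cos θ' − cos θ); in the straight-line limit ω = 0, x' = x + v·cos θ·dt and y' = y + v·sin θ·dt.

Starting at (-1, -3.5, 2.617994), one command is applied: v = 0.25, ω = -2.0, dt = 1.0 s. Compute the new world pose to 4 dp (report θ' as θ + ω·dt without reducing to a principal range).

(-1.0099, -3.2899, 0.6180)

θ' = 2.6180 + -2.0·1.0 = 0.6180
R = v/ω = 0.25/-2.0 = -0.1250
x' = -1 + -0.1250·(sin 0.6180 − sin 2.6180) = -1.0099
y' = -3.5 − -0.1250·(cos 0.6180 − cos 2.6180) = -3.2899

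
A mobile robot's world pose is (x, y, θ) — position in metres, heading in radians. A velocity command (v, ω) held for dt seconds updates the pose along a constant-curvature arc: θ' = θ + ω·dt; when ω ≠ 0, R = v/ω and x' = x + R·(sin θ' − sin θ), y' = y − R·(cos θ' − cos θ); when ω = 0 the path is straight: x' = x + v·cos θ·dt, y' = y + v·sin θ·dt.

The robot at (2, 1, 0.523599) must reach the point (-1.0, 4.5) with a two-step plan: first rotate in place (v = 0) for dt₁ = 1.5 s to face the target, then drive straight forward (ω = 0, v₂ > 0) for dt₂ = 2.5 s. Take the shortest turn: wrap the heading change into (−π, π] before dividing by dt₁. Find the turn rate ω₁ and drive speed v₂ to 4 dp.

heading to target = atan2(4.5−1, -1−2) = 2.2794
Δθ = wrap(2.2794 − 0.5236) = 1.7558; ω₁ = Δθ/dt₁ = 1.1705
distance = √((-1−2)² + (4.5−1)²) = 4.6098; v₂ = distance/dt₂ = 1.8439

ω₁ = 1.1705, v₂ = 1.8439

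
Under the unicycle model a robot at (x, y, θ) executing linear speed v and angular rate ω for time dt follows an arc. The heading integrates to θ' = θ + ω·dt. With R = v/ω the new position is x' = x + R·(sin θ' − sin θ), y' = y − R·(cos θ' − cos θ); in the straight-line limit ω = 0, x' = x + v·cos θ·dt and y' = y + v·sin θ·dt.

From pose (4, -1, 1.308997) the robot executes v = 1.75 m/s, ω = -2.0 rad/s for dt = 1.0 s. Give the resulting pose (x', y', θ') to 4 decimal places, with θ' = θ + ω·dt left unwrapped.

(5.4028, -0.5522, -0.6910)

θ' = 1.3090 + -2.0·1.0 = -0.6910
R = v/ω = 1.75/-2.0 = -0.8750
x' = 4 + -0.8750·(sin -0.6910 − sin 1.3090) = 5.4028
y' = -1 − -0.8750·(cos -0.6910 − cos 1.3090) = -0.5522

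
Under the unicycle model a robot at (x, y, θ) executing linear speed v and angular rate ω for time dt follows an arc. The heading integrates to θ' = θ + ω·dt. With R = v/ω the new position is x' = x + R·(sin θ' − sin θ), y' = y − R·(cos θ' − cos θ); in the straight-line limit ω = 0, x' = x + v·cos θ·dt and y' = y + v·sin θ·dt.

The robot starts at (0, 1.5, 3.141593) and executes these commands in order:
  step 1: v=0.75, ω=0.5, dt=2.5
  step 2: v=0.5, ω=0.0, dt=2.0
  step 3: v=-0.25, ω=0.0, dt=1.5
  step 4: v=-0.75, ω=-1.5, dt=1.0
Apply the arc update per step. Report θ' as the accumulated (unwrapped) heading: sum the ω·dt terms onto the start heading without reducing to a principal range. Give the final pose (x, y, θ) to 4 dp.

(-1.0224, 0.2067, 2.8916)

step 1: θ'=4.3916 (R=1.5000) → pose (-1.4235, 0.4730, 4.3916)
step 2: θ'=4.3916 (straight) → pose (-1.7388, -0.4760, 4.3916)
step 3: θ'=4.3916 (straight) → pose (-1.6206, -0.1201, 4.3916)
step 4: θ'=2.8916 (R=0.5000) → pose (-1.0224, 0.2067, 2.8916)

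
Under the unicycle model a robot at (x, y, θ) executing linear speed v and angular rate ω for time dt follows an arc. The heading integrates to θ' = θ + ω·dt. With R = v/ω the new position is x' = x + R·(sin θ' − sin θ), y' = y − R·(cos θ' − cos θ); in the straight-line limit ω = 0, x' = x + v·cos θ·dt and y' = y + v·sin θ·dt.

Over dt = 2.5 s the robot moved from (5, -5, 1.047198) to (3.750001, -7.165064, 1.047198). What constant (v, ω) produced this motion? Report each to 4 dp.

v = -1.0000, ω = 0.0000

Δθ = 1.047198 − 1.047198 = 0.000000
ω = Δθ/dt = 0.000000/2.5 = 0.0000
ω = 0 → v = (Δx·cos θ + Δy·sin θ)/dt = -1.0000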